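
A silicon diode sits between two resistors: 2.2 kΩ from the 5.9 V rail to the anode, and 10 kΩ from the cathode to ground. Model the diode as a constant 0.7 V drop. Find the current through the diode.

I ≈ 0.43 mA

The two resistors are in series with the diode, so KVL gives 5.9 = I·2.2 + 0.7 + I·10.
I = (5.9 − 0.7) / (2.2 + 10) kΩ = 5.2 / 12.2 = 0.426 mA.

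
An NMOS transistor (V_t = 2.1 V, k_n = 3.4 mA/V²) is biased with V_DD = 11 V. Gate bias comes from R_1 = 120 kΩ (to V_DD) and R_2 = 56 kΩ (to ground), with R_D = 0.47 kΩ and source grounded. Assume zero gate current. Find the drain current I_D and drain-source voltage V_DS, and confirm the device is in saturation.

I_D ≈ 3.3 mA, V_DS ≈ 9.4 V

V_G = V_DD·R_2/(R_1+R_2) = 11×56/176 = 3.5 V. With the source grounded, V_GS = V_G = 3.5 V.
Assume saturation: I_D = (k_n/2)(V_GS − V_t)² = (3.4/2)×(3.5 − 2.1)² = 1.7×1.4² = 3.33 mA.
V_DS = V_DD − I_D·R_D = 11 − 3.33×0.47 = 9.43 V.
Saturation requires V_DS ≥ V_GS − V_t = 1.4 V; 9.43 ≥ 1.4 ✓.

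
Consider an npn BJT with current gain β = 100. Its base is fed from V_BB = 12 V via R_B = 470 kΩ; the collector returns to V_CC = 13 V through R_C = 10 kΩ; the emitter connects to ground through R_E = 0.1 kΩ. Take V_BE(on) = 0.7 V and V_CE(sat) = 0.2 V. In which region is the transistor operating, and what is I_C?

Assume active: I_B = (12 − 0.7)/(470 + 101×0.1) = 0.0235 mA, I_C = β·I_B = 2.35 mA.
Then V_CE = 13 − 2.35×10 − 2.38×0.1 = -10.8 V < 0.2 V — the active assumption fails.
Re-solve with V_CE = 0.2 V. KCL at the emitter: V_E/R_E = (V_BB−0.7−V_E)/R_B + (V_CC−0.2−V_E)/R_C, giving V_E = 0.129 V.
I_C = (V_CC − 0.2 − V_E)/R_C = (12.8 − 0.129)/10 = 1.27 mA.
Check: I_B = (11.3 − 0.129)/470 = 0.0238 mA, and β·I_B = 2.38 mA > I_C, confirming saturation.

saturation; I_C ≈ 1.3 mA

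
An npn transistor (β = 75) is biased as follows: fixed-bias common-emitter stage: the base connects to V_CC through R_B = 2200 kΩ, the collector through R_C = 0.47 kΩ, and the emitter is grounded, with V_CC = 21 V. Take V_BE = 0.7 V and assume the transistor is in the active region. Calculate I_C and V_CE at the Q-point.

Base loop: V_CC = I_B·R_B + V_BE, so I_B = (21 − 0.7)/2200 kΩ = 0.00923 mA.
In the active region I_C = β·I_B = 75 × 0.00923 = 0.692 mA.
Collector loop: V_CE = V_CC − I_C·R_C = 21 − 0.692×0.47 = 20.7 V.
Since V_CE = 20.7 V > V_CE(sat) ≈ 0.2 V, the transistor is in the active region as assumed.

I_C ≈ 0.69 mA, V_CE ≈ 21 V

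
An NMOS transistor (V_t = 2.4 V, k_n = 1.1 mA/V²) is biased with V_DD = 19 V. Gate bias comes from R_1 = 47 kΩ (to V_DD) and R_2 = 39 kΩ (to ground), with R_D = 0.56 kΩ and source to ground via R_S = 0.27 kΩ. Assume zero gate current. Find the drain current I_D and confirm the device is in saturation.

V_G = V_DD·R_2/(R_1+R_2) = 19×39/86 = 8.62 V.
Assume saturation: I_D = (k_n/2)(V_GS − V_t)² with V_GS = V_G − I_D·R_S = 8.62 − 0.27·I_D.
Substituting gives 0.0401·I_D² − 2.85·I_D + 21.3 = 0, with roots I_D = 8.48 or 62.5 mA.
The root I_D = 62.5 mA gives V_GS = -8.26 V ≤ V_t, so take I_D = 8.48 mA.
Then V_GS = 6.33 V and V_DS = V_DD − I_D(R_D+R_S) = 19 − 8.48×0.83 = 12 V.
Saturation requires V_DS ≥ V_GS − V_t = 3.93 V; 12 ≥ 3.93 ✓.

I_D ≈ 8.5 mA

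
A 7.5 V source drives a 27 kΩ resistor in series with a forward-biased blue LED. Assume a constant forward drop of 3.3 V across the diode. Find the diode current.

I ≈ 0.16 mA

KVL around the loop: 7.5 = V_D + I·R = 3.3 + I × 27 kΩ.
So I = (7.5 − 3.3) / 27 kΩ = 4.2 / 27 = 0.156 mA.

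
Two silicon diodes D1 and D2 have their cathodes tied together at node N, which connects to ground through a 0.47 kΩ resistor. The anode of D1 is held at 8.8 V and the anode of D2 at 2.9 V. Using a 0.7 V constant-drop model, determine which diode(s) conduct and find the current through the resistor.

Assume both conduct. Then node N would need to be at both 8.8−0.7 = 8.1 V and 2.9−0.7 = 2.2 V, which is impossible.
Assume only D1 conducts: V_N = 8.8 − 0.7 = 8.1 V, so I_R = 8.1/0.47 = 17.2 mA.
Check D2: its anode-to-cathode voltage is 2.9 − 8.1 = -5.2 V < 0.7 V, so it is off. The assumption is consistent.

Only D1 conducts; I_R ≈ 17 mA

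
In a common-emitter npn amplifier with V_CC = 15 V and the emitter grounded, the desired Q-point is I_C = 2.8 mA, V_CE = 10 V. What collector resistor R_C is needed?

R_C ≈ 1.8 kΩ

Collector loop: V_CC = I_C·R_C + V_CE.
R_C = (V_CC − V_CE)/I_C = (15 − 10)/2.8 = 1.79 kΩ.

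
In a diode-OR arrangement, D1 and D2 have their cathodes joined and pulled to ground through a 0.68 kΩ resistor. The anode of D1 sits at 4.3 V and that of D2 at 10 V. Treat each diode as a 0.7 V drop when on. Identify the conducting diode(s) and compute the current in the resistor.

Only D2 conducts; I_R ≈ 14 mA

Assume both conduct. Then node N would need to be at both 4.3−0.7 = 3.6 V and 10−0.7 = 9.3 V, which is impossible.
Assume only D2 conducts: V_N = 10 − 0.7 = 9.3 V, so I_R = 9.3/0.68 = 13.7 mA.
Check D1: its anode-to-cathode voltage is 4.3 − 9.3 = -5 V < 0.7 V, so it is off. The assumption is consistent.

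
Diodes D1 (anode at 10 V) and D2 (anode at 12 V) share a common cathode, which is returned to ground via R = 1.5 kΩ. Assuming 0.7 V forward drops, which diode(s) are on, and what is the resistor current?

Only D2 conducts; I_R ≈ 7.5 mA

Assume both conduct. Then node N would need to be at both 10−0.7 = 9.3 V and 12−0.7 = 11.3 V, which is impossible.
Assume only D2 conducts: V_N = 12 − 0.7 = 11.3 V, so I_R = 11.3/1.5 = 7.53 mA.
Check D1: its anode-to-cathode voltage is 10 − 11.3 = -1.3 V < 0.7 V, so it is off. The assumption is consistent.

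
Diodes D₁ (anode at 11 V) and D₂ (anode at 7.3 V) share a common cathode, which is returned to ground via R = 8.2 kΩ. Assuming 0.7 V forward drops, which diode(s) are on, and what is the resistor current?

Only D₁ conducts; I_R ≈ 1.3 mA

Assume both conduct. Then node N would need to be at both 11−0.7 = 10.3 V and 7.3−0.7 = 6.6 V, which is impossible.
Assume only D₁ conducts: V_N = 11 − 0.7 = 10.3 V, so I_R = 10.3/8.2 = 1.26 mA.
Check D₂: its anode-to-cathode voltage is 7.3 − 10.3 = -3 V < 0.7 V, so it is off. The assumption is consistent.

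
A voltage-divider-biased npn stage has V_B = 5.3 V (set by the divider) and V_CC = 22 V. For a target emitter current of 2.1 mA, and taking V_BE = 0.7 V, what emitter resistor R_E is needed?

R_E ≈ 2.2 kΩ

V_E = V_B − V_BE = 5.3 − 0.7 = 4.6 V.
R_E = V_E / I_E = 4.6 / 2.1 = 2.19 kΩ.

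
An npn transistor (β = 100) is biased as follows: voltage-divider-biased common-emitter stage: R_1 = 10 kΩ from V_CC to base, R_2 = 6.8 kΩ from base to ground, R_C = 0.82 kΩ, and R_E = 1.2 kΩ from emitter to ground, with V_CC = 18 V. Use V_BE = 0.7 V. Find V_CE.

Thevenize the base divider: V_Th = V_CC·R_2/(R_1+R_2) = 18×6.8/16.8 = 7.29 V, R_Th = R_1‖R_2 = 4.05 kΩ.
Base-emitter loop: V_Th = I_B·R_Th + V_BE + (β+1)I_B·R_E, so I_B = (7.29 − 0.7) / (4.05 + 101×1.2) = 0.0526 mA.
I_C = β·I_B = 100×0.0526 = 5.26 mA, and I_E = (β+1)I_B = 5.31 mA.
V_CE = V_CC − I_C·R_C − I_E·R_E = 18 − 5.26×0.82 − 5.31×1.2 = 7.32 V.
V_CE = 7.32 V > 0.2 V confirms active-region operation.

V_CE ≈ 7.3 V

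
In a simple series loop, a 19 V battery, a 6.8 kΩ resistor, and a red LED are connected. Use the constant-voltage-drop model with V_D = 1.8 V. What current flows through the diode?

I ≈ 2.5 mA

KVL around the loop: 19 = V_D + I·R = 1.8 + I × 6.8 kΩ.
So I = (19 − 1.8) / 6.8 kΩ = 17.2 / 6.8 = 2.53 mA.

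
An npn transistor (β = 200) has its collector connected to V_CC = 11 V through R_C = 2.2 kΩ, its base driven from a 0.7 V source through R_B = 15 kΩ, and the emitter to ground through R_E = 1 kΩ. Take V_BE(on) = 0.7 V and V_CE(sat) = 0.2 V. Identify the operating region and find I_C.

cutoff; I_C ≈ 0

V_BB = 0.7 V ≤ V_BE(on) = 0.7 V, so the base-emitter junction is not forward biased.
The transistor is in cutoff: I_B = I_C = 0.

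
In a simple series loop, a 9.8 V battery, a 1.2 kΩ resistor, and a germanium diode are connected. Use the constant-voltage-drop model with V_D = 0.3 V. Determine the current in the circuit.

I ≈ 7.9 mA

KVL around the loop: 9.8 = V_D + I·R = 0.3 + I × 1.2 kΩ.
So I = (9.8 − 0.3) / 1.2 kΩ = 9.5 / 1.2 = 7.92 mA.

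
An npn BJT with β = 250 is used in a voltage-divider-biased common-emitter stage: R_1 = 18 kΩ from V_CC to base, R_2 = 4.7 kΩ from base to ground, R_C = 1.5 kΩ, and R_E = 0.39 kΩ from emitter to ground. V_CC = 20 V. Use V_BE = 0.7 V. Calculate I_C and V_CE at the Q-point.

I_C ≈ 8.5 mA, V_CE ≈ 4 V

Thevenize the base divider: V_Th = V_CC·R_2/(R_1+R_2) = 20×4.7/22.7 = 4.14 V, R_Th = R_1‖R_2 = 3.73 kΩ.
Base-emitter loop: V_Th = I_B·R_Th + V_BE + (β+1)I_B·R_E, so I_B = (4.14 − 0.7) / (3.73 + 251×0.39) = 0.0339 mA.
I_C = β·I_B = 250×0.0339 = 8.47 mA, and I_E = (β+1)I_B = 8.5 mA.
V_CE = V_CC − I_C·R_C − I_E·R_E = 20 − 8.47×1.5 − 8.5×0.39 = 3.99 V.
V_CE = 3.99 V > 0.2 V confirms active-region operation.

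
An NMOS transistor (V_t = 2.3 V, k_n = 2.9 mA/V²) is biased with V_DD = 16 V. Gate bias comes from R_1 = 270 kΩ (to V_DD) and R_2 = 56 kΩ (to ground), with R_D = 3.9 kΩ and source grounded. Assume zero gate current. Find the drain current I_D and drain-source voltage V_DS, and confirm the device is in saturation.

V_G = V_DD·R_2/(R_1+R_2) = 16×56/326 = 2.75 V. With the source grounded, V_GS = V_G = 2.75 V.
Assume saturation: I_D = (k_n/2)(V_GS − V_t)² = (2.9/2)×(2.75 − 2.3)² = 1.45×0.448² = 0.292 mA.
V_DS = V_DD − I_D·R_D = 16 − 0.292×3.9 = 14.9 V.
Saturation requires V_DS ≥ V_GS − V_t = 0.448 V; 14.9 ≥ 0.448 ✓.

I_D ≈ 0.29 mA, V_DS ≈ 15 V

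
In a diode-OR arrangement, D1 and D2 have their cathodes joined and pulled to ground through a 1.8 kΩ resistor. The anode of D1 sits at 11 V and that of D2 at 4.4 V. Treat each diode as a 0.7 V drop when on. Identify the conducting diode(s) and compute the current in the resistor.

Only D1 conducts; I_R ≈ 5.7 mA

Assume both conduct. Then node N would need to be at both 11−0.7 = 10.3 V and 4.4−0.7 = 3.7 V, which is impossible.
Assume only D1 conducts: V_N = 11 − 0.7 = 10.3 V, so I_R = 10.3/1.8 = 5.72 mA.
Check D2: its anode-to-cathode voltage is 4.4 − 10.3 = -5.9 V < 0.7 V, so it is off. The assumption is consistent.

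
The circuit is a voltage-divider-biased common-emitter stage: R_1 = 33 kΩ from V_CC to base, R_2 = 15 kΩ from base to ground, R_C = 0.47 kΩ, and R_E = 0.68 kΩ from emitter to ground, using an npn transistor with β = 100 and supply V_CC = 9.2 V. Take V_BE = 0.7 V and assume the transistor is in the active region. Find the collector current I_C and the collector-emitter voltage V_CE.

I_C ≈ 2.8 mA, V_CE ≈ 6 V

Thevenize the base divider: V_Th = V_CC·R_2/(R_1+R_2) = 9.2×15/48 = 2.88 V, R_Th = R_1‖R_2 = 10.3 kΩ.
Base-emitter loop: V_Th = I_B·R_Th + V_BE + (β+1)I_B·R_E, so I_B = (2.88 − 0.7) / (10.3 + 101×0.68) = 0.0275 mA.
I_C = β·I_B = 100×0.0275 = 2.75 mA, and I_E = (β+1)I_B = 2.78 mA.
V_CE = V_CC − I_C·R_C − I_E·R_E = 9.2 − 2.75×0.47 − 2.78×0.68 = 6.01 V.
V_CE = 6.01 V > 0.2 V confirms active-region operation.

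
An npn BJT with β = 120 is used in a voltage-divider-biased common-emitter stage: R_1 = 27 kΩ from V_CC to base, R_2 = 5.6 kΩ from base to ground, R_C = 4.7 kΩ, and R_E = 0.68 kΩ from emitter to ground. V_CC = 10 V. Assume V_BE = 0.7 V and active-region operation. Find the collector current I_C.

Thevenize the base divider: V_Th = V_CC·R_2/(R_1+R_2) = 10×5.6/32.6 = 1.72 V, R_Th = R_1‖R_2 = 4.64 kΩ.
Base-emitter loop: V_Th = I_B·R_Th + V_BE + (β+1)I_B·R_E, so I_B = (1.72 − 0.7) / (4.64 + 121×0.68) = 0.0117 mA.
I_C = β·I_B = 120×0.0117 = 1.41 mA, and I_E = (β+1)I_B = 1.42 mA.
V_CE = V_CC − I_C·R_C − I_E·R_E = 10 − 1.41×4.7 − 1.42×0.68 = 2.43 V.
V_CE = 2.43 V > 0.2 V confirms active-region operation.

I_C ≈ 1.4 mA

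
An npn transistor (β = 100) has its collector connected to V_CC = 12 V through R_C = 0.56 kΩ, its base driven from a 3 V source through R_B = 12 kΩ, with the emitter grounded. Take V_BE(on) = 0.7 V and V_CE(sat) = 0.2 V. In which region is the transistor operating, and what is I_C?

active; I_C ≈ 19 mA

Assume active. Base-emitter loop: I_B = (V_BB − V_BE)/R_B = (3 − 0.7)/12 = 0.192 mA.
I_C = β·I_B = 100×0.192 = 19.2 mA.
V_CE = V_CC − I_C·R_C = 12 − 19.2×0.56 = 1.27 V > V_CE(sat), so the active-region assumption holds.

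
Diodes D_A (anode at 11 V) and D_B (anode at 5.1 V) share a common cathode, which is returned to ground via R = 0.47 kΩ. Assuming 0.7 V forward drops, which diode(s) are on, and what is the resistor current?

Only D_A conducts; I_R ≈ 22 mA

Assume both conduct. Then node N would need to be at both 11−0.7 = 10.3 V and 5.1−0.7 = 4.4 V, which is impossible.
Assume only D_A conducts: V_N = 11 − 0.7 = 10.3 V, so I_R = 10.3/0.47 = 21.9 mA.
Check D_B: its anode-to-cathode voltage is 5.1 − 10.3 = -5.2 V < 0.7 V, so it is off. The assumption is consistent.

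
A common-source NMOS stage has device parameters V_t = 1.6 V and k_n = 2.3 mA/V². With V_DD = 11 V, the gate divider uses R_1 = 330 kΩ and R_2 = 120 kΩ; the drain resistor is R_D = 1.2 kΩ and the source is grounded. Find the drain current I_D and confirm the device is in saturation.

V_G = V_DD·R_2/(R_1+R_2) = 11×120/450 = 2.93 V. With the source grounded, V_GS = V_G = 2.93 V.
Assume saturation: I_D = (k_n/2)(V_GS − V_t)² = (2.3/2)×(2.93 − 1.6)² = 1.15×1.33² = 2.04 mA.
V_DS = V_DD − I_D·R_D = 11 − 2.04×1.2 = 8.55 V.
Saturation requires V_DS ≥ V_GS − V_t = 1.33 V; 8.55 ≥ 1.33 ✓.

I_D ≈ 2 mA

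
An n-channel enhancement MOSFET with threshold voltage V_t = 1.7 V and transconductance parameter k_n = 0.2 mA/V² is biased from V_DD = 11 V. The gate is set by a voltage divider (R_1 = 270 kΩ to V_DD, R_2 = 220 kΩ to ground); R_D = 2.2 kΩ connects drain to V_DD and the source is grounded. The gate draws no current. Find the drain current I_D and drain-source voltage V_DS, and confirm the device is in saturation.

V_G = V_DD·R_2/(R_1+R_2) = 11×220/490 = 4.94 V. With the source grounded, V_GS = V_G = 4.94 V.
Assume saturation: I_D = (k_n/2)(V_GS − V_t)² = (0.2/2)×(4.94 − 1.7)² = 0.1×3.24² = 1.05 mA.
V_DS = V_DD − I_D·R_D = 11 − 1.05×2.2 = 8.69 V.
Saturation requires V_DS ≥ V_GS − V_t = 3.24 V; 8.69 ≥ 3.24 ✓.

I_D ≈ 1 mA, V_DS ≈ 8.7 V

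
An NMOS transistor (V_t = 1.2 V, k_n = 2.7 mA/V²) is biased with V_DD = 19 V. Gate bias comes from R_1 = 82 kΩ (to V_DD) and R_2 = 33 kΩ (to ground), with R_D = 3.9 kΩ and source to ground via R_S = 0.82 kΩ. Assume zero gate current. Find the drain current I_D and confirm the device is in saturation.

I_D ≈ 3.3 mA

V_G = V_DD·R_2/(R_1+R_2) = 19×33/115 = 5.45 V.
Assume saturation: I_D = (k_n/2)(V_GS − V_t)² with V_GS = V_G − I_D·R_S = 5.45 − 0.82·I_D.
Substituting gives 0.908·I_D² − 10.4·I_D + 24.4 = 0, with roots I_D = 3.28 or 8.19 mA.
The root I_D = 8.19 mA gives V_GS = -1.26 V ≤ V_t, so take I_D = 3.28 mA.
Then V_GS = 2.76 V and V_DS = V_DD − I_D(R_D+R_S) = 19 − 3.28×4.72 = 3.5 V.
Saturation requires V_DS ≥ V_GS − V_t = 1.56 V; 3.5 ≥ 1.56 ✓.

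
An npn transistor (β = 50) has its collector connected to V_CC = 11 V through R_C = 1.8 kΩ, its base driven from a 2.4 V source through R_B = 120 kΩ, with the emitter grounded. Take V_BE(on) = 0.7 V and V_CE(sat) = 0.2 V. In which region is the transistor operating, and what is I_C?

active; I_C ≈ 0.71 mA

Assume active. Base-emitter loop: I_B = (V_BB − V_BE)/R_B = (2.4 − 0.7)/120 = 0.0142 mA.
I_C = β·I_B = 50×0.0142 = 0.708 mA.
V_CE = V_CC − I_C·R_C = 11 − 0.708×1.8 = 9.72 V > V_CE(sat), so the active-region assumption holds.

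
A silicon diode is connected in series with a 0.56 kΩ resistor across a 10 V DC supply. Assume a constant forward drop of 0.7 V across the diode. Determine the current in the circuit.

I ≈ 17 mA

KVL around the loop: 10 = V_D + I·R = 0.7 + I × 0.56 kΩ.
So I = (10 − 0.7) / 0.56 kΩ = 9.3 / 0.56 = 16.6 mA.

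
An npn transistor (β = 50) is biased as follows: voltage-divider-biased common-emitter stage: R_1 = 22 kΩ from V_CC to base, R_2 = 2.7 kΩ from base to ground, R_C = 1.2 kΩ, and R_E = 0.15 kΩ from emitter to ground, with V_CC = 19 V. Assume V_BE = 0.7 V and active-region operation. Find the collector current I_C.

Thevenize the base divider: V_Th = V_CC·R_2/(R_1+R_2) = 19×2.7/24.7 = 2.08 V, R_Th = R_1‖R_2 = 2.4 kΩ.
Base-emitter loop: V_Th = I_B·R_Th + V_BE + (β+1)I_B·R_E, so I_B = (2.08 − 0.7) / (2.4 + 51×0.15) = 0.137 mA.
I_C = β·I_B = 50×0.137 = 6.85 mA, and I_E = (β+1)I_B = 6.98 mA.
V_CE = V_CC − I_C·R_C − I_E·R_E = 19 − 6.85×1.2 − 6.98×0.15 = 9.74 V.
V_CE = 9.74 V > 0.2 V confirms active-region operation.

I_C ≈ 6.8 mA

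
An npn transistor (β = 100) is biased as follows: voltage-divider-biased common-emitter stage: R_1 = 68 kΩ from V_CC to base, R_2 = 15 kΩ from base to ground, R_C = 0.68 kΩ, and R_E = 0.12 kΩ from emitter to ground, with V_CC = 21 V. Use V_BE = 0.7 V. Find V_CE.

Thevenize the base divider: V_Th = V_CC·R_2/(R_1+R_2) = 21×15/83 = 3.8 V, R_Th = R_1‖R_2 = 12.3 kΩ.
Base-emitter loop: V_Th = I_B·R_Th + V_BE + (β+1)I_B·R_E, so I_B = (3.8 − 0.7) / (12.3 + 101×0.12) = 0.127 mA.
I_C = β·I_B = 100×0.127 = 12.7 mA, and I_E = (β+1)I_B = 12.8 mA.
V_CE = V_CC − I_C·R_C − I_E·R_E = 21 − 12.7×0.68 − 12.8×0.12 = 10.8 V.
V_CE = 10.8 V > 0.2 V confirms active-region operation.

V_CE ≈ 11 V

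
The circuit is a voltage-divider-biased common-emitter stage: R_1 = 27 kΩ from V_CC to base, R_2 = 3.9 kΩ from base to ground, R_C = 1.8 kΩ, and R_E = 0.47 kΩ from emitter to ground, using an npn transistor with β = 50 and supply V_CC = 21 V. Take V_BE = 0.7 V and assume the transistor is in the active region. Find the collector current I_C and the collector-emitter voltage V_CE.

Thevenize the base divider: V_Th = V_CC·R_2/(R_1+R_2) = 21×3.9/30.9 = 2.65 V, R_Th = R_1‖R_2 = 3.41 kΩ.
Base-emitter loop: V_Th = I_B·R_Th + V_BE + (β+1)I_B·R_E, so I_B = (2.65 − 0.7) / (3.41 + 51×0.47) = 0.0712 mA.
I_C = β·I_B = 50×0.0712 = 3.56 mA, and I_E = (β+1)I_B = 3.63 mA.
V_CE = V_CC − I_C·R_C − I_E·R_E = 21 − 3.56×1.8 − 3.63×0.47 = 12.9 V.
V_CE = 12.9 V > 0.2 V confirms active-region operation.

I_C ≈ 3.6 mA, V_CE ≈ 13 V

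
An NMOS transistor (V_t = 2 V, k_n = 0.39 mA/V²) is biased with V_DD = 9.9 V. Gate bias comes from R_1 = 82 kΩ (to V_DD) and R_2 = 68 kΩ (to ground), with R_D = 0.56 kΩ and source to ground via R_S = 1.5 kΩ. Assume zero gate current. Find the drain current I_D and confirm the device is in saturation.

I_D ≈ 0.54 mA

V_G = V_DD·R_2/(R_1+R_2) = 9.9×68/150 = 4.49 V.
Assume saturation: I_D = (k_n/2)(V_GS − V_t)² with V_GS = V_G − I_D·R_S = 4.49 − 1.5·I_D.
Substituting gives 0.439·I_D² − 2.46·I_D + 1.21 = 0, with roots I_D = 0.545 or 5.05 mA.
The root I_D = 5.05 mA gives V_GS = -3.09 V ≤ V_t, so take I_D = 0.545 mA.
Then V_GS = 3.67 V and V_DS = V_DD − I_D(R_D+R_S) = 9.9 − 0.545×2.06 = 8.78 V.
Saturation requires V_DS ≥ V_GS − V_t = 1.67 V; 8.78 ≥ 1.67 ✓.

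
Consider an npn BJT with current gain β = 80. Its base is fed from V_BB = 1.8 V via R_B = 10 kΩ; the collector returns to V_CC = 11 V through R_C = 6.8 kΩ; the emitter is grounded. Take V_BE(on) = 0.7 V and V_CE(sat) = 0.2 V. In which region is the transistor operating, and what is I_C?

saturation; I_C ≈ 1.6 mA

Assume active: I_B = (1.8 − 0.7)/10 = 0.11 mA, giving I_C = β·I_B = 8.8 mA.
But then V_CE = 11 − 8.8×6.8 = -48.8 V < V_CE(sat) = 0.2 V — impossible in the active region.
So the transistor is saturated. With V_CE = 0.2 V, I_C = (V_CC − 0.2)/R_C = 10.8/6.8 = 1.59 mA.
Check: β·I_B = 8.8 mA > I_C = 1.59 mA, confirming saturation.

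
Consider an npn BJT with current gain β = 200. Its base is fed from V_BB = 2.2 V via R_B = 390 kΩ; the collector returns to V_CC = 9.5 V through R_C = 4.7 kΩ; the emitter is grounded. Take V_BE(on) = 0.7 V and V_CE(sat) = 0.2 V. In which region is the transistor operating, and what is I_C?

Assume active. Base-emitter loop: I_B = (V_BB − V_BE)/R_B = (2.2 − 0.7)/390 = 0.00385 mA.
I_C = β·I_B = 200×0.00385 = 0.769 mA.
V_CE = V_CC − I_C·R_C = 9.5 − 0.769×4.7 = 5.88 V > V_CE(sat), so the active-region assumption holds.

active; I_C ≈ 0.77 mA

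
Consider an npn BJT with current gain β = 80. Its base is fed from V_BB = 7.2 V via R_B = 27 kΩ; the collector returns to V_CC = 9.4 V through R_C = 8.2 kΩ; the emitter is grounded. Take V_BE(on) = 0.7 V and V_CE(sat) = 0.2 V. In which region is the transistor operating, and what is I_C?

saturation; I_C ≈ 1.1 mA

Assume active: I_B = (7.2 − 0.7)/27 = 0.241 mA, giving I_C = β·I_B = 19.3 mA.
But then V_CE = 9.4 − 19.3×8.2 = -149 V < V_CE(sat) = 0.2 V — impossible in the active region.
So the transistor is saturated. With V_CE = 0.2 V, I_C = (V_CC − 0.2)/R_C = 9.2/8.2 = 1.12 mA.
Check: β·I_B = 19.3 mA > I_C = 1.12 mA, confirming saturation.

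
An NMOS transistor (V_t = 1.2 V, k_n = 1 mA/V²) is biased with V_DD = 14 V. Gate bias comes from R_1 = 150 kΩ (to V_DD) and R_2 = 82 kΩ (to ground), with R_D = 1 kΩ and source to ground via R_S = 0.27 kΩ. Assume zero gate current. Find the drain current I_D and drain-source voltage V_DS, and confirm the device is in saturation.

V_G = V_DD·R_2/(R_1+R_2) = 14×82/232 = 4.95 V.
Assume saturation: I_D = (k_n/2)(V_GS − V_t)² with V_GS = V_G − I_D·R_S = 4.95 − 0.27·I_D.
Substituting gives 0.0365·I_D² − 2.01·I_D + 7.02 = 0, with roots I_D = 3.75 or 51.5 mA.
The root I_D = 51.5 mA gives V_GS = -8.94 V ≤ V_t, so take I_D = 3.75 mA.
Then V_GS = 3.94 V and V_DS = V_DD − I_D(R_D+R_S) = 14 − 3.75×1.27 = 9.24 V.
Saturation requires V_DS ≥ V_GS − V_t = 2.74 V; 9.24 ≥ 2.74 ✓.

I_D ≈ 3.7 mA, V_DS ≈ 9.2 V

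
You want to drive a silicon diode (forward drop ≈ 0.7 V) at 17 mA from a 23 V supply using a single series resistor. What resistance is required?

R ≈ 1.3 kΩ

The resistor drops V_S − V_D = 23 − 0.7 = 22.3 V at 17 mA.
R = 22.3 V / 17 mA = 1.31 kΩ.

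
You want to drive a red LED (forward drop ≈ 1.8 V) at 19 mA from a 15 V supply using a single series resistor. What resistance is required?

The resistor drops V_S − V_D = 15 − 1.8 = 13.2 V at 19 mA.
R = 13.2 V / 19 mA = 0.695 kΩ.

R ≈ 0.69 kΩ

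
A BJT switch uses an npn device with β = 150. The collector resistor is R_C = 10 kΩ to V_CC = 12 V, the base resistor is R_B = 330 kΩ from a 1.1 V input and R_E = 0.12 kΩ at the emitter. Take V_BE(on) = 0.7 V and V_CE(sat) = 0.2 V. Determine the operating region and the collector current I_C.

active; I_C ≈ 0.17 mA

Assume active. Base-emitter loop: I_B = (V_BB − V_BE)/(R_B + (β+1)R_E) = (1.1 − 0.7)/(330 + 151×0.12) = 0.00115 mA.
I_C = β·I_B = 150×0.00115 = 0.172 mA.
V_CE = V_CC − I_C·R_C − I_E·R_E = 12 − 0.172×10 − 0.174×0.12 = 10.3 V > V_CE(sat), so the active-region assumption holds.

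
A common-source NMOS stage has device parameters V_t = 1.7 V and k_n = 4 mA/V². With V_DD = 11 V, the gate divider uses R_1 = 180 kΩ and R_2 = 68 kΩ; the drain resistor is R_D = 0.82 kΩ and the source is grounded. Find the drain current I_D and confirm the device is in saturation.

V_G = V_DD·R_2/(R_1+R_2) = 11×68/248 = 3.02 V. With the source grounded, V_GS = V_G = 3.02 V.
Assume saturation: I_D = (k_n/2)(V_GS − V_t)² = (4/2)×(3.02 − 1.7)² = 2×1.32² = 3.46 mA.
V_DS = V_DD − I_D·R_D = 11 − 3.46×0.82 = 8.16 V.
Saturation requires V_DS ≥ V_GS − V_t = 1.32 V; 8.16 ≥ 1.32 ✓.

I_D ≈ 3.5 mA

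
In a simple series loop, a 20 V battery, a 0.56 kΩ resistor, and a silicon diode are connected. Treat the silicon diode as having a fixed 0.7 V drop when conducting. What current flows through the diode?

KVL around the loop: 20 = V_D + I·R = 0.7 + I × 0.56 kΩ.
So I = (20 − 0.7) / 0.56 kΩ = 19.3 / 0.56 = 34.5 mA.

I ≈ 34 mA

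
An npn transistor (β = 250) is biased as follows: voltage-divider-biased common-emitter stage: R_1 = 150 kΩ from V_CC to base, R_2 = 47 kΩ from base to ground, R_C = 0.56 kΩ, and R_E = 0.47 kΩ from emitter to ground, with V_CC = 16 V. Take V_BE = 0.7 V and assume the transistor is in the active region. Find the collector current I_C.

I_C ≈ 5.1 mA

Thevenize the base divider: V_Th = V_CC·R_2/(R_1+R_2) = 16×47/197 = 3.82 V, R_Th = R_1‖R_2 = 35.8 kΩ.
Base-emitter loop: V_Th = I_B·R_Th + V_BE + (β+1)I_B·R_E, so I_B = (3.82 − 0.7) / (35.8 + 251×0.47) = 0.0203 mA.
I_C = β·I_B = 250×0.0203 = 5.07 mA, and I_E = (β+1)I_B = 5.09 mA.
V_CE = V_CC − I_C·R_C − I_E·R_E = 16 − 5.07×0.56 − 5.09×0.47 = 10.8 V.
V_CE = 10.8 V > 0.2 V confirms active-region operation.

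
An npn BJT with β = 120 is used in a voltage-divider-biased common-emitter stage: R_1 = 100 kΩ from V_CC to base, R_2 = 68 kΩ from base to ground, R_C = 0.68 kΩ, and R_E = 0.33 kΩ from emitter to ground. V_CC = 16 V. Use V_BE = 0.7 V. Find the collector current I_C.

I_C ≈ 8.6 mA

Thevenize the base divider: V_Th = V_CC·R_2/(R_1+R_2) = 16×68/168 = 6.48 V, R_Th = R_1‖R_2 = 40.5 kΩ.
Base-emitter loop: V_Th = I_B·R_Th + V_BE + (β+1)I_B·R_E, so I_B = (6.48 − 0.7) / (40.5 + 121×0.33) = 0.0718 mA.
I_C = β·I_B = 120×0.0718 = 8.62 mA, and I_E = (β+1)I_B = 8.69 mA.
V_CE = V_CC − I_C·R_C − I_E·R_E = 16 − 8.62×0.68 − 8.69×0.33 = 7.27 V.
V_CE = 7.27 V > 0.2 V confirms active-region operation.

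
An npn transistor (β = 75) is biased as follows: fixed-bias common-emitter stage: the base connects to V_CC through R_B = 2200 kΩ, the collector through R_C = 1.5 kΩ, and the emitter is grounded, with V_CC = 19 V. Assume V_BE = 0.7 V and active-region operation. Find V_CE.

Base loop: V_CC = I_B·R_B + V_BE, so I_B = (19 − 0.7)/2200 kΩ = 0.00832 mA.
In the active region I_C = β·I_B = 75 × 0.00832 = 0.624 mA.
Collector loop: V_CE = V_CC − I_C·R_C = 19 − 0.624×1.5 = 18.1 V.
Since V_CE = 18.1 V > V_CE(sat) ≈ 0.2 V, the transistor is in the active region as assumed.

V_CE ≈ 18 V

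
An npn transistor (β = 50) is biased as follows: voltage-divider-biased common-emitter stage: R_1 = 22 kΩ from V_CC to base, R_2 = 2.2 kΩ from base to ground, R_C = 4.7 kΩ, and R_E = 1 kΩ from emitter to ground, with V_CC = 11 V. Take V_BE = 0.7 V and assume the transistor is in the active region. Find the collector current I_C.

I_C ≈ 0.28 mA

Thevenize the base divider: V_Th = V_CC·R_2/(R_1+R_2) = 11×2.2/24.2 = 1 V, R_Th = R_1‖R_2 = 2 kΩ.
Base-emitter loop: V_Th = I_B·R_Th + V_BE + (β+1)I_B·R_E, so I_B = (1 − 0.7) / (2 + 51×1) = 0.00566 mA.
I_C = β·I_B = 50×0.00566 = 0.283 mA, and I_E = (β+1)I_B = 0.289 mA.
V_CE = V_CC − I_C·R_C − I_E·R_E = 11 − 0.283×4.7 − 0.289×1 = 9.38 V.
V_CE = 9.38 V > 0.2 V confirms active-region operation.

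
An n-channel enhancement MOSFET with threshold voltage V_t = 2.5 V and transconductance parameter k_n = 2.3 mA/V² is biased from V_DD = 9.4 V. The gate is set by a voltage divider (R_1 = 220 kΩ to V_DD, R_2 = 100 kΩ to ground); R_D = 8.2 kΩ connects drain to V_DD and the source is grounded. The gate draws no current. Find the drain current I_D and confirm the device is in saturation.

V_G = V_DD·R_2/(R_1+R_2) = 9.4×100/320 = 2.94 V. With the source grounded, V_GS = V_G = 2.94 V.
Assume saturation: I_D = (k_n/2)(V_GS − V_t)² = (2.3/2)×(2.94 − 2.5)² = 1.15×0.438² = 0.22 mA.
V_DS = V_DD − I_D·R_D = 9.4 − 0.22×8.2 = 7.6 V.
Saturation requires V_DS ≥ V_GS − V_t = 0.438 V; 7.6 ≥ 0.438 ✓.

I_D ≈ 0.22 mA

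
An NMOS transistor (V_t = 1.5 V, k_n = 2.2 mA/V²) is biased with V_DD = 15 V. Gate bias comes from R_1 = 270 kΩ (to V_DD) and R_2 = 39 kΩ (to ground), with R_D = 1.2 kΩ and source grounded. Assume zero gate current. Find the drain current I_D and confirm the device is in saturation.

V_G = V_DD·R_2/(R_1+R_2) = 15×39/309 = 1.89 V. With the source grounded, V_GS = V_G = 1.89 V.
Assume saturation: I_D = (k_n/2)(V_GS − V_t)² = (2.2/2)×(1.89 − 1.5)² = 1.1×0.393² = 0.17 mA.
V_DS = V_DD − I_D·R_D = 15 − 0.17×1.2 = 14.8 V.
Saturation requires V_DS ≥ V_GS − V_t = 0.393 V; 14.8 ≥ 0.393 ✓.

I_D ≈ 0.17 mA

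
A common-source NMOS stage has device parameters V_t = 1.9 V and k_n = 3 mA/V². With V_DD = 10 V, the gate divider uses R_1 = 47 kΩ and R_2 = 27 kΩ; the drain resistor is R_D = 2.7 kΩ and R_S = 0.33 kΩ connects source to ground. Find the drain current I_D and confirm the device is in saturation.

V_G = V_DD·R_2/(R_1+R_2) = 10×27/74 = 3.65 V.
Assume saturation: I_D = (k_n/2)(V_GS − V_t)² with V_GS = V_G − I_D·R_S = 3.65 − 0.33·I_D.
Substituting gives 0.163·I_D² − 2.73·I_D + 4.59 = 0, with roots I_D = 1.89 or 14.8 mA.
The root I_D = 14.8 mA gives V_GS = -1.24 V ≤ V_t, so take I_D = 1.89 mA.
Then V_GS = 3.02 V and V_DS = V_DD − I_D(R_D+R_S) = 10 − 1.89×3.03 = 4.26 V.
Saturation requires V_DS ≥ V_GS − V_t = 1.12 V; 4.26 ≥ 1.12 ✓.

I_D ≈ 1.9 mA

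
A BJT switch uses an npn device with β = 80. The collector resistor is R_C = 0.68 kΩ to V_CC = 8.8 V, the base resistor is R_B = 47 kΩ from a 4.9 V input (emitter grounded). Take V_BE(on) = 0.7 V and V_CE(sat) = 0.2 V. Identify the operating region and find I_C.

active; I_C ≈ 7.1 mA

Assume active. Base-emitter loop: I_B = (V_BB − V_BE)/R_B = (4.9 − 0.7)/47 = 0.0894 mA.
I_C = β·I_B = 80×0.0894 = 7.15 mA.
V_CE = V_CC − I_C·R_C = 8.8 − 7.15×0.68 = 3.94 V > V_CE(sat), so the active-region assumption holds.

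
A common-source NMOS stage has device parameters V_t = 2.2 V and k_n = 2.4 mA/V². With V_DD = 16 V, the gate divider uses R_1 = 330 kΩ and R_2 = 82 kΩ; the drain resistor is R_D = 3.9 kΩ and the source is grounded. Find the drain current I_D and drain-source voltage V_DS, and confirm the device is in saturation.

V_G = V_DD·R_2/(R_1+R_2) = 16×82/412 = 3.18 V. With the source grounded, V_GS = V_G = 3.18 V.
Assume saturation: I_D = (k_n/2)(V_GS − V_t)² = (2.4/2)×(3.18 − 2.2)² = 1.2×0.984² = 1.16 mA.
V_DS = V_DD − I_D·R_D = 16 − 1.16×3.9 = 11.5 V.
Saturation requires V_DS ≥ V_GS − V_t = 0.984 V; 11.5 ≥ 0.984 ✓.

I_D ≈ 1.2 mA, V_DS ≈ 11 V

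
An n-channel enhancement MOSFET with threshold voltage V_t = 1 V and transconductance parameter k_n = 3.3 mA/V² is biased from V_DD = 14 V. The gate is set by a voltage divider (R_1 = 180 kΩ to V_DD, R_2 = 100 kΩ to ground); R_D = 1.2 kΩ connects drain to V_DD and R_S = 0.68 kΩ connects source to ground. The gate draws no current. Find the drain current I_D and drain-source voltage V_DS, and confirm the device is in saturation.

V_G = V_DD·R_2/(R_1+R_2) = 14×100/280 = 5 V.
Assume saturation: I_D = (k_n/2)(V_GS − V_t)² with V_GS = V_G − I_D·R_S = 5 − 0.68·I_D.
Substituting gives 0.763·I_D² − 9.98·I_D + 26.4 = 0, with roots I_D = 3.68 or 9.39 mA.
The root I_D = 9.39 mA gives V_GS = -1.39 V ≤ V_t, so take I_D = 3.68 mA.
Then V_GS = 2.49 V and V_DS = V_DD − I_D(R_D+R_S) = 14 − 3.68×1.88 = 7.07 V.
Saturation requires V_DS ≥ V_GS − V_t = 1.49 V; 7.07 ≥ 1.49 ✓.

I_D ≈ 3.7 mA, V_DS ≈ 7.1 V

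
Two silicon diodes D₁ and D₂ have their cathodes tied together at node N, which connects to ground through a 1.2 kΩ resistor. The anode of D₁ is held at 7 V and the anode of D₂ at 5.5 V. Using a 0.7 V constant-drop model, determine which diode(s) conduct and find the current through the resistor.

Assume both conduct. Then node N would need to be at both 7−0.7 = 6.3 V and 5.5−0.7 = 4.8 V, which is impossible.
Assume only D₁ conducts: V_N = 7 − 0.7 = 6.3 V, so I_R = 6.3/1.2 = 5.25 mA.
Check D₂: its anode-to-cathode voltage is 5.5 − 6.3 = -0.8 V < 0.7 V, so it is off. The assumption is consistent.

Only D₁ conducts; I_R ≈ 5.2 mA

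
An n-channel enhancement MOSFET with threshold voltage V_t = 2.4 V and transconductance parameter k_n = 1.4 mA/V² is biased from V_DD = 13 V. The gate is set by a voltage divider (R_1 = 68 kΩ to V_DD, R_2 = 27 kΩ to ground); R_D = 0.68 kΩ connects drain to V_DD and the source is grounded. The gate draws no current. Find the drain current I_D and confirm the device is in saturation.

V_G = V_DD·R_2/(R_1+R_2) = 13×27/95 = 3.69 V. With the source grounded, V_GS = V_G = 3.69 V.
Assume saturation: I_D = (k_n/2)(V_GS − V_t)² = (1.4/2)×(3.69 − 2.4)² = 0.7×1.29² = 1.17 mA.
V_DS = V_DD − I_D·R_D = 13 − 1.17×0.68 = 12.2 V.
Saturation requires V_DS ≥ V_GS − V_t = 1.29 V; 12.2 ≥ 1.29 ✓.

I_D ≈ 1.2 mA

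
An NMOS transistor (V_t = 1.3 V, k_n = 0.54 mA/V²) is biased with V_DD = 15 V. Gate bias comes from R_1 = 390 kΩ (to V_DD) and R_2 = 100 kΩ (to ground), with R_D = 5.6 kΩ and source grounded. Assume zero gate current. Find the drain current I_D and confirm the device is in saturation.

V_G = V_DD·R_2/(R_1+R_2) = 15×100/490 = 3.06 V. With the source grounded, V_GS = V_G = 3.06 V.
Assume saturation: I_D = (k_n/2)(V_GS − V_t)² = (0.54/2)×(3.06 − 1.3)² = 0.27×1.76² = 0.838 mA.
V_DS = V_DD − I_D·R_D = 15 − 0.838×5.6 = 10.3 V.
Saturation requires V_DS ≥ V_GS − V_t = 1.76 V; 10.3 ≥ 1.76 ✓.

I_D ≈ 0.84 mA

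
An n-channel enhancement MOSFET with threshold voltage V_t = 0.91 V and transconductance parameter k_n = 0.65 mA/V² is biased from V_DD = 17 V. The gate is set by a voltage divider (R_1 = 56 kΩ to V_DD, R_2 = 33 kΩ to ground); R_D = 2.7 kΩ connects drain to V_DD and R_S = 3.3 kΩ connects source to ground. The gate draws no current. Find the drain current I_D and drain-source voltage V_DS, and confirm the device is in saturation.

I_D ≈ 1.1 mA, V_DS ≈ 11 V

V_G = V_DD·R_2/(R_1+R_2) = 17×33/89 = 6.3 V.
Assume saturation: I_D = (k_n/2)(V_GS − V_t)² with V_GS = V_G − I_D·R_S = 6.3 − 3.3·I_D.
Substituting gives 3.54·I_D² − 12.6·I_D + 9.45 = 0, with roots I_D = 1.08 or 2.47 mA.
The root I_D = 2.47 mA gives V_GS = -1.85 V ≤ V_t, so take I_D = 1.08 mA.
Then V_GS = 2.73 V and V_DS = V_DD − I_D(R_D+R_S) = 17 − 1.08×6 = 10.5 V.
Saturation requires V_DS ≥ V_GS − V_t = 1.82 V; 10.5 ≥ 1.82 ✓.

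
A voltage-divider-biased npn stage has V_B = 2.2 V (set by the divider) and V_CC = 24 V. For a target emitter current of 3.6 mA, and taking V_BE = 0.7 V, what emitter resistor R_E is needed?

V_E = V_B − V_BE = 2.2 − 0.7 = 1.5 V.
R_E = V_E / I_E = 1.5 / 3.6 = 0.417 kΩ.

R_E ≈ 0.42 kΩ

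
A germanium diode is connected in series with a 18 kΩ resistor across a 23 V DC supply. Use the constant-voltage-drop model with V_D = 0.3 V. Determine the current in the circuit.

KVL around the loop: 23 = V_D + I·R = 0.3 + I × 18 kΩ.
So I = (23 − 0.3) / 18 kΩ = 22.7 / 18 = 1.26 mA.

I ≈ 1.3 mA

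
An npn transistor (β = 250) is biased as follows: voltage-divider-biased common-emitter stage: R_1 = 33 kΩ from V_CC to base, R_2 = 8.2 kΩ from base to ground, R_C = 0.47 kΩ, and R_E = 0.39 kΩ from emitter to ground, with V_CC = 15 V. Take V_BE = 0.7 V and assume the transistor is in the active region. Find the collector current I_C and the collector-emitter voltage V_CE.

Thevenize the base divider: V_Th = V_CC·R_2/(R_1+R_2) = 15×8.2/41.2 = 2.99 V, R_Th = R_1‖R_2 = 6.57 kΩ.
Base-emitter loop: V_Th = I_B·R_Th + V_BE + (β+1)I_B·R_E, so I_B = (2.99 − 0.7) / (6.57 + 251×0.39) = 0.0219 mA.
I_C = β·I_B = 250×0.0219 = 5.47 mA, and I_E = (β+1)I_B = 5.49 mA.
V_CE = V_CC − I_C·R_C − I_E·R_E = 15 − 5.47×0.47 − 5.49×0.39 = 10.3 V.
V_CE = 10.3 V > 0.2 V confirms active-region operation.

I_C ≈ 5.5 mA, V_CE ≈ 10 V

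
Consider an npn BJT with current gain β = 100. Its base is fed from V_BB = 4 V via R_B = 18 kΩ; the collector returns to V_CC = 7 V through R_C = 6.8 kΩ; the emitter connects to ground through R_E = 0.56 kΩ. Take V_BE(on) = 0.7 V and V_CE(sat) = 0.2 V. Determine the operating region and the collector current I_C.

Assume active: I_B = (4 − 0.7)/(18 + 101×0.56) = 0.0443 mA, I_C = β·I_B = 4.43 mA.
Then V_CE = 7 − 4.43×6.8 − 4.47×0.56 = -25.6 V < 0.2 V — the active assumption fails.
Re-solve with V_CE = 0.2 V. KCL at the emitter: V_E/R_E = (V_BB−0.7−V_E)/R_B + (V_CC−0.2−V_E)/R_C, giving V_E = 0.595 V.
I_C = (V_CC − 0.2 − V_E)/R_C = (6.8 − 0.595)/6.8 = 0.912 mA.
Check: I_B = (3.3 − 0.595)/18 = 0.15 mA, and β·I_B = 15 mA > I_C, confirming saturation.

saturation; I_C ≈ 0.91 mA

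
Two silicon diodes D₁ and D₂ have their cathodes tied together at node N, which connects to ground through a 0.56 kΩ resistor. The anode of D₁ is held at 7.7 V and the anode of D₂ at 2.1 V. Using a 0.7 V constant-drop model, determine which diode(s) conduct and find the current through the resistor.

Only D₁ conducts; I_R ≈ 12 mA

Assume both conduct. Then node N would need to be at both 7.7−0.7 = 7 V and 2.1−0.7 = 1.4 V, which is impossible.
Assume only D₁ conducts: V_N = 7.7 − 0.7 = 7 V, so I_R = 7/0.56 = 12.5 mA.
Check D₂: its anode-to-cathode voltage is 2.1 − 7 = -4.9 V < 0.7 V, so it is off. The assumption is consistent.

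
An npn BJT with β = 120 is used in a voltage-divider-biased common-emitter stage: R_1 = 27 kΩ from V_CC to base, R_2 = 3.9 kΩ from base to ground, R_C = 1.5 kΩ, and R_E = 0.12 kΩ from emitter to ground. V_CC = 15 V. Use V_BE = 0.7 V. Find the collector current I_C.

I_C ≈ 8 mA

Thevenize the base divider: V_Th = V_CC·R_2/(R_1+R_2) = 15×3.9/30.9 = 1.89 V, R_Th = R_1‖R_2 = 3.41 kΩ.
Base-emitter loop: V_Th = I_B·R_Th + V_BE + (β+1)I_B·R_E, so I_B = (1.89 − 0.7) / (3.41 + 121×0.12) = 0.0666 mA.
I_C = β·I_B = 120×0.0666 = 7.99 mA, and I_E = (β+1)I_B = 8.05 mA.
V_CE = V_CC − I_C·R_C − I_E·R_E = 15 − 7.99×1.5 − 8.05×0.12 = 2.05 V.
V_CE = 2.05 V > 0.2 V confirms active-region operation.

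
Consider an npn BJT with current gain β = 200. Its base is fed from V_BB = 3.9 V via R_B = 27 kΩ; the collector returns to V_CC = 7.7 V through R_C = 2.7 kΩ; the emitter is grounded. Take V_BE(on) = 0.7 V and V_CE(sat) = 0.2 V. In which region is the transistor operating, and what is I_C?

saturation; I_C ≈ 2.8 mA

Assume active: I_B = (3.9 − 0.7)/27 = 0.119 mA, giving I_C = β·I_B = 23.7 mA.
But then V_CE = 7.7 − 23.7×2.7 = -56.3 V < V_CE(sat) = 0.2 V — impossible in the active region.
So the transistor is saturated. With V_CE = 0.2 V, I_C = (V_CC − 0.2)/R_C = 7.5/2.7 = 2.78 mA.
Check: β·I_B = 23.7 mA > I_C = 2.78 mA, confirming saturation.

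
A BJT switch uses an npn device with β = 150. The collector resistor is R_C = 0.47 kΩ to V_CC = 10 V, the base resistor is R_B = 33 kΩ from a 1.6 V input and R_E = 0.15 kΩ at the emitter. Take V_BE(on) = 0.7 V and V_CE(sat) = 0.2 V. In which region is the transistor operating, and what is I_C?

Assume active. Base-emitter loop: I_B = (V_BB − V_BE)/(R_B + (β+1)R_E) = (1.6 − 0.7)/(33 + 151×0.15) = 0.0162 mA.
I_C = β·I_B = 150×0.0162 = 2.43 mA.
V_CE = V_CC − I_C·R_C − I_E·R_E = 10 − 2.43×0.47 − 2.44×0.15 = 8.49 V > V_CE(sat), so the active-region assumption holds.

active; I_C ≈ 2.4 mA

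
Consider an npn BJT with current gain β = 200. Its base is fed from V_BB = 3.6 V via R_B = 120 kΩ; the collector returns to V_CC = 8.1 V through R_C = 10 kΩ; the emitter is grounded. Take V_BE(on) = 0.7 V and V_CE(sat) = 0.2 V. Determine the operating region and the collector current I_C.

saturation; I_C ≈ 0.79 mA

Assume active: I_B = (3.6 − 0.7)/120 = 0.0242 mA, giving I_C = β·I_B = 4.83 mA.
But then V_CE = 8.1 − 4.83×10 = -40.2 V < V_CE(sat) = 0.2 V — impossible in the active region.
So the transistor is saturated. With V_CE = 0.2 V, I_C = (V_CC − 0.2)/R_C = 7.9/10 = 0.79 mA.
Check: β·I_B = 4.83 mA > I_C = 0.79 mA, confirming saturation.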